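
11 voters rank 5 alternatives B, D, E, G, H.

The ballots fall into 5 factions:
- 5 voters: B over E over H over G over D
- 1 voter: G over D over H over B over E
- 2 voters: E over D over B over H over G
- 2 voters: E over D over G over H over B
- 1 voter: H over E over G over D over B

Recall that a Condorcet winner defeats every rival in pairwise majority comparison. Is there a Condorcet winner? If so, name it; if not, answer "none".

Check each pair by majority over 11 ballots:
B vs D: D, 6–5.
B vs E: B wins 6–5.
B vs G: B preferred on 5+2 = 7 ballots; B wins 7–4.
B–H: B 7–4.
D vs E: 1 to 10, E.
D vs G: D preferred on 2+2 = 4 ballots; G wins 7–4.
D vs H: D preferred on 1+2+2 = 5 ballots; H wins 6–5.
E–G: E 10–1.
E vs H: E is ranked higher on 5+2+2 = 9 ballots, H on 2. E wins 9–2.
G vs H: G preferred on 1+2 = 3 ballots; H wins 8–3.
Every alternative loses at least once (B loses to D; D loses to E; E loses to B; G loses to B; H loses to B). The majority relation contains the cycle B beats E beats D beats B, so there is no Condorcet winner.

none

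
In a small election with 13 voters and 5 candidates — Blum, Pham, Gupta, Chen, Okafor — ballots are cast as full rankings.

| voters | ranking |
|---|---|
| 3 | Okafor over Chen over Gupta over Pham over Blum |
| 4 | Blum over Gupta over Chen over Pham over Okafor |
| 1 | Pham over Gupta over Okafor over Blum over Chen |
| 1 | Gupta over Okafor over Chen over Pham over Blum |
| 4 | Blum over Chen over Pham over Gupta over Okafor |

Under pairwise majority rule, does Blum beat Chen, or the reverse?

Ballots ranking Blum above Chen: 4 + 1 + 4 = 9.
Ballots ranking Chen above Blum: 13 − 9 = 4.
Blum wins the head-to-head 9–4.

Blum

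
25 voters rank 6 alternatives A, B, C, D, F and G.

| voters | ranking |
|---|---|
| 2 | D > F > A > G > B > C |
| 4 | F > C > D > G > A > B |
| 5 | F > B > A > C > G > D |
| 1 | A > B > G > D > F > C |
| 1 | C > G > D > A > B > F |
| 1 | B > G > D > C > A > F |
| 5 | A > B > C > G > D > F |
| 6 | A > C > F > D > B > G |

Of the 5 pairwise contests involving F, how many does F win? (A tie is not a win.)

F against each rival (25 voters):
F vs A: F preferred on 2+4+5 = 11 ballots; A wins 14–11.
F vs B: F wins 17–8.
F vs C: F preferred on 2+4+5+1 = 12 ballots; C wins 13–12.
F vs D: F is ranked higher on 4+5+6 = 15 ballots, D on 10. F wins 15–10.
F vs G: F, 17–8.
F beats B, D, G; loses to A, C — 3 pairwise wins.

3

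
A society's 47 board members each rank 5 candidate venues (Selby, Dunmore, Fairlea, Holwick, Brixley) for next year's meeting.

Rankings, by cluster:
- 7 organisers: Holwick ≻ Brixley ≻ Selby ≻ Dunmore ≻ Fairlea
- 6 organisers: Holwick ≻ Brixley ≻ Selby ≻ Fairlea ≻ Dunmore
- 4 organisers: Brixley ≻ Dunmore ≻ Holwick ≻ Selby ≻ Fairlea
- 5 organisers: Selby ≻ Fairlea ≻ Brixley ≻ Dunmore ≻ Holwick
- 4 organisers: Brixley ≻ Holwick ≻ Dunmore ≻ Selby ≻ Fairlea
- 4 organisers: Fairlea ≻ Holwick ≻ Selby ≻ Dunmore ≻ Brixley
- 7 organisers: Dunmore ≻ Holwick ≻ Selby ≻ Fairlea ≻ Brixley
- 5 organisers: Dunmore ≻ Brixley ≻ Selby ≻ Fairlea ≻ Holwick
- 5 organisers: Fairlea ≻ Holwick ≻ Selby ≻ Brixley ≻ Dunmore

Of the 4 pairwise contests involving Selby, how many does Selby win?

2

Selby against each rival (47 organisers):
Selby vs Dunmore: Selby, 27–20.
Selby vs Fairlea: Selby wins 38–9.
Selby vs Holwick: Selby preferred on 5+5 = 10 ballots; Holwick wins 37–10.
Selby vs Brixley: Selby preferred on 5+4+7+5 = 21 ballots; Brixley wins 26–21.
Selby beats Dunmore, Fairlea; loses to Holwick, Brixley — 2 pairwise wins.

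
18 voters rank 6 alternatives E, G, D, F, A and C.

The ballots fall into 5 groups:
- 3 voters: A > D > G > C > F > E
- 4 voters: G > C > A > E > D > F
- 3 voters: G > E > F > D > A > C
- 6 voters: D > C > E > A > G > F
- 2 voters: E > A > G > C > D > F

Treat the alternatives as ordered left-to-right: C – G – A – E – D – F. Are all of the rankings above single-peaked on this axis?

Axis positions: C=1, G=2, A=3, E=4, D=5, F=6.
Group 1: ranking walks positions 3-5-2-1-6-4; D is ranked above E even though E lies between D and the peak A on the axis — preferences dip and rise again. Not single-peaked.
Group 2 (peak G at position 2): ranking walks positions 2-1-3-4-5-6, expanding outward from the peak — single-peaked.
Group 3: ranking walks positions 2-4-6-5-3-1; E is ranked above A even though A lies between E and the peak G on the axis — preferences dip and rise again. Not single-peaked.
Group 4: ranking walks positions 5-1-4-3-2-6; C is ranked above E even though E lies between C and the peak D on the axis — preferences dip and rise again. Not single-peaked.
Group 5 (peak E at position 4): ranking walks positions 4-3-2-1-5-6, expanding outward from the peak — single-peaked.
Group 1 violates single-peakedness, so the profile is not single-peaked on this axis.

no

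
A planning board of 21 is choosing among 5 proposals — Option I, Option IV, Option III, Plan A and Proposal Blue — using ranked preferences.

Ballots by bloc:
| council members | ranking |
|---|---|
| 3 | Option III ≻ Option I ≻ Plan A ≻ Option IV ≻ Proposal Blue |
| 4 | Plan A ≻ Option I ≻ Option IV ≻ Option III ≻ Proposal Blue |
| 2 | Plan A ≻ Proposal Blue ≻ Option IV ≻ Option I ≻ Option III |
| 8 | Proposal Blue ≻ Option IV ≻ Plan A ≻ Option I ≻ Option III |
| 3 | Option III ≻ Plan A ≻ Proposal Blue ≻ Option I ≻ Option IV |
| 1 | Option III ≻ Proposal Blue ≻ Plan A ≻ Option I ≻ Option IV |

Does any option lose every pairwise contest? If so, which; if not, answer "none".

Head-to-head results (21 council members):
Option I vs Option IV: 11 to 10, Option I.
Option I vs Option III: 14 to 7, Option I.
Option I vs Plan A: Plan A wins 18–3.
Option I vs Proposal Blue: Proposal Blue wins 14–7.
Option IV–Option III: Option IV 14–7.
Option IV vs Plan A: Plan A, 13–8.
Option IV–Proposal Blue: Proposal Blue 14–7.
Option III vs Plan A: Option III is ranked higher on 3+3+1 = 7 ballots, Plan A on 14. Plan A wins 14–7.
Option III vs Proposal Blue: Option III, 11–10.
Plan A vs Proposal Blue: Plan A preferred on 3+4+2+3 = 12 ballots; Plan A wins 12–9.
No option is winless: Option I beats Option IV; Option IV beats Option III; Option III beats Proposal Blue; Plan A beats Option I; Proposal Blue beats Option I. There is no Condorcet loser.

none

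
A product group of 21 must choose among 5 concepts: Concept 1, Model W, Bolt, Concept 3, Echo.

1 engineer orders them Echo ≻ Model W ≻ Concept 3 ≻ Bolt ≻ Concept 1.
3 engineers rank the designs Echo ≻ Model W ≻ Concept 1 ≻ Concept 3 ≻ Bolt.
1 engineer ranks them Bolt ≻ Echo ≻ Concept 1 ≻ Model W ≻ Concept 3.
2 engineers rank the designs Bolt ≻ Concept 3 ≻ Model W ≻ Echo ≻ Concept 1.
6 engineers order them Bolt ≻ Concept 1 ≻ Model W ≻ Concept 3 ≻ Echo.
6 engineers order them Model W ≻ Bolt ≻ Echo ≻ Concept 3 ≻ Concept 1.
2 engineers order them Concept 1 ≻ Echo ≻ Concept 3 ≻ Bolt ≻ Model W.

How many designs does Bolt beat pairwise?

4

Bolt against each rival (21 engineers):
Bolt vs Concept 1: 1+1+2+6+6 = 16 for Bolt, 5 for Concept 1 — Bolt by 16–5.
Bolt vs Model W: Bolt, 11–10.
Bolt vs Concept 3: Bolt preferred on 1+2+6+6 = 15 ballots; Bolt wins 15–6.
Bolt vs Echo: Bolt preferred on 1+2+6+6 = 15 ballots; Bolt wins 15–6.
Bolt beats Concept 1, Model W, Concept 3, Echo — 4 pairwise wins.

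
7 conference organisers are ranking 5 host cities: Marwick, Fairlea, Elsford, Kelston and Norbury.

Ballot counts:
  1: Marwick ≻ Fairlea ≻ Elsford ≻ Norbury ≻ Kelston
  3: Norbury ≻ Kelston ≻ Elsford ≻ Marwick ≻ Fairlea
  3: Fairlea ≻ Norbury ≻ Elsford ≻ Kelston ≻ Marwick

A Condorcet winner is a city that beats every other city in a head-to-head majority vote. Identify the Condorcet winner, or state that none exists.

none

Head-to-head results (7 organisers):
Marwick vs Fairlea: Marwick wins 4–3.
Marwick vs Elsford: Elsford, 6–1.
Marwick–Kelston: Kelston 6–1.
Marwick vs Norbury: Norbury, 6–1.
Fairlea–Elsford: Fairlea 4–3.
Fairlea vs Kelston: Fairlea, 4–3.
Fairlea vs Norbury: Fairlea wins 4–3.
Elsford–Kelston: Elsford 4–3.
Elsford vs Norbury: Norbury, 6–1.
Kelston–Norbury: Norbury 7–0.
Every city loses at least once (Marwick loses to Elsford; Fairlea loses to Marwick; Elsford loses to Fairlea; Kelston loses to Fairlea; Norbury loses to Fairlea). The majority relation contains the cycle Marwick beats Fairlea beats Elsford beats Marwick, so there is no Condorcet winner.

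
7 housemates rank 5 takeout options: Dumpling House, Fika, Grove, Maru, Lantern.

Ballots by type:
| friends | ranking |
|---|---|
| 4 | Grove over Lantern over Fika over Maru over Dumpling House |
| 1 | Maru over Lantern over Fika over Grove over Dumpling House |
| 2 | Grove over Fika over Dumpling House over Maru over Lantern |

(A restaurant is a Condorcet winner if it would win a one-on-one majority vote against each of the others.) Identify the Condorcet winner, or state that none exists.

Head-to-head results (7 friends):
Dumpling House vs Fika: Fika, 7–0.
Dumpling House vs Grove: 0 for Dumpling House, 7 for Grove — Grove by 7–0.
Dumpling House vs Maru: Maru, 5–2.
Dumpling House vs Lantern: Dumpling House is ranked higher on 2 ballots, Lantern on 5. Lantern wins 5–2.
Fika vs Grove: 1 to 6, Grove.
Fika vs Maru: Fika, 6–1.
Fika vs Lantern: 2 to 5, Lantern.
Grove–Maru: Grove 6–1.
Grove vs Lantern: 4+2 = 6 for Grove, 1 for Lantern — Grove by 6–1.
Maru vs Lantern: 3 to 4, Lantern.
Grove wins every pairwise contest, so Grove is the Condorcet winner.

Grove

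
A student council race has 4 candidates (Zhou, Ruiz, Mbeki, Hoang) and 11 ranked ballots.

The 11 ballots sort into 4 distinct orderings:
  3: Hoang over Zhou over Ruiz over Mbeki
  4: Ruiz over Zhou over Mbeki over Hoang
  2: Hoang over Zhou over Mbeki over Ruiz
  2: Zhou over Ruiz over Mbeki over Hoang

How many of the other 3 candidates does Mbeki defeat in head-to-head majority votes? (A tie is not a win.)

1

Mbeki against each rival (11 voters):
Mbeki vs Zhou: Zhou, 11–0.
Mbeki–Ruiz: Ruiz 9–2.
Mbeki–Hoang: Mbeki 6–5.
Mbeki beats Hoang; loses to Zhou, Ruiz — 1 pairwise win.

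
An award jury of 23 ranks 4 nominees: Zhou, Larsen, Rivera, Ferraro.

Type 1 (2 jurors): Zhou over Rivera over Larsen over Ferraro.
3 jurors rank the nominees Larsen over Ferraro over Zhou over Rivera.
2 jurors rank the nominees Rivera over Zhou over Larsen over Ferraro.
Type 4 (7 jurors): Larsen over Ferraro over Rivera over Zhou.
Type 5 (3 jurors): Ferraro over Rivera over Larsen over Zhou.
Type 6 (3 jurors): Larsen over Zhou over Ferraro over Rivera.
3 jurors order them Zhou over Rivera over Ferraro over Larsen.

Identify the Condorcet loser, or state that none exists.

Zhou

Head-to-head results (23 jurors):
Zhou vs Larsen: Larsen, 16–7.
Zhou vs Rivera: Rivera, 12–11.
Zhou vs Ferraro: Zhou is ranked higher on 2+2+3+3 = 10 ballots, Ferraro on 13. Ferraro wins 13–10.
Larsen vs Rivera: 3+7+3 = 13 for Larsen, 10 for Rivera — Larsen by 13–10.
Larsen–Ferraro: Larsen 17–6.
Rivera vs Ferraro: Ferraro wins 16–7.
Zhou is beaten in every head-to-head and is the Condorcet loser.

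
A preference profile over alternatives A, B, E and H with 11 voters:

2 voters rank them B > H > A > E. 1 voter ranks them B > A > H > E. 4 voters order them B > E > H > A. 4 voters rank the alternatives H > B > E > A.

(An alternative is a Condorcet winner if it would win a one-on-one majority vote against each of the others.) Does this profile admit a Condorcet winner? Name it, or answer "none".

Head-to-head results (11 voters):
A vs B: A preferred on 0 ballots; B wins 11–0.
A vs E: A preferred on 2+1 = 3 ballots; E wins 8–3.
A vs H: A preferred on 1 ballot; H wins 10–1.
B vs E: B preferred on 2+1+4+4 = 11 ballots; B wins 11–0.
B vs H: B preferred on 2+1+4 = 7 ballots; B wins 7–4.
E vs H: E preferred on 4 ballots; H wins 7–4.
B wins every pairwise contest, so B is the Condorcet winner.

B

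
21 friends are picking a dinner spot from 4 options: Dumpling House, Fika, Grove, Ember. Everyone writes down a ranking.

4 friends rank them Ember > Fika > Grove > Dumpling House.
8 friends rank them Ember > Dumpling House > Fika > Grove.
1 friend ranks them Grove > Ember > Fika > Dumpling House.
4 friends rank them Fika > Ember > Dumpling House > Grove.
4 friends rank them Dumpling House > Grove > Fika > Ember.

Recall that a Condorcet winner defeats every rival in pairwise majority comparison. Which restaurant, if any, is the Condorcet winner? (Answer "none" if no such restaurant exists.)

Ember

Check each pair by majority over 21 ballots:
Dumpling House–Fika: Dumpling House 12–9.
Dumpling House vs Grove: Dumpling House, 16–5.
Dumpling House–Ember: Ember 17–4.
Fika vs Grove: Fika wins 16–5.
Fika vs Ember: Ember, 13–8.
Grove vs Ember: Ember wins 16–5.
Ember defeats every rival head-to-head and is the Condorcet winner.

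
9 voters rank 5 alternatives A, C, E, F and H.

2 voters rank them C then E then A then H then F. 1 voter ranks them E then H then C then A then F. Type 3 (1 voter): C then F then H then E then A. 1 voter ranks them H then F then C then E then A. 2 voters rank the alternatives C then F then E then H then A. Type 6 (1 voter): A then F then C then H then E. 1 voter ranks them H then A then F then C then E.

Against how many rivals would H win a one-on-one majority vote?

2

H against each rival (9 voters):
H vs A: H wins 6–3.
H–C: C 6–3.
H vs E: E wins 5–4.
H vs F: H is ranked higher on 2+1+1+1 = 5 ballots, F on 4. H wins 5–4.
H beats A, F; loses to C, E — 2 pairwise wins.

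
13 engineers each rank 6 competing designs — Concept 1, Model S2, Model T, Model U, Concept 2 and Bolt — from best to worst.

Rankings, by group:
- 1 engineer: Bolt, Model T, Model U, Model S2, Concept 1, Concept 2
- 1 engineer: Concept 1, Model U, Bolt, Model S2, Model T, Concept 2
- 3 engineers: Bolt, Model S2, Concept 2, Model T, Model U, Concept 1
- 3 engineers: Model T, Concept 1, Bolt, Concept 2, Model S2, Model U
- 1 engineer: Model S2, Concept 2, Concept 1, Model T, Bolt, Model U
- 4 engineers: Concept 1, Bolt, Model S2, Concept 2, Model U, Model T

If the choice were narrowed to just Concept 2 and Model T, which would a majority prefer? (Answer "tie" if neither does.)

Ballots ranking Concept 2 above Model T: 3 + 1 + 4 = 8.
Ballots ranking Model T above Concept 2: 13 − 8 = 5.
Concept 2 wins the head-to-head 8–5.

Concept 2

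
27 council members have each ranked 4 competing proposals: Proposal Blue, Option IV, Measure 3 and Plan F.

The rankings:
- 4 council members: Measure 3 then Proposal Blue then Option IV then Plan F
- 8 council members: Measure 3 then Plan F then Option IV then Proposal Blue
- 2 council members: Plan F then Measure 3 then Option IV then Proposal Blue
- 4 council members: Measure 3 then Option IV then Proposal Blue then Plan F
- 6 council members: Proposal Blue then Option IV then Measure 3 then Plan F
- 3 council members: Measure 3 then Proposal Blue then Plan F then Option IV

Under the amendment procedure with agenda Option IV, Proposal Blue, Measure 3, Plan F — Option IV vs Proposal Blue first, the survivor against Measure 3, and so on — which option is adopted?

Round 1: Option IV vs Proposal Blue — 14–13, Option IV advances.
Round 2: Option IV vs Measure 3 — 6–21, Measure 3 advances.
Round 3: Measure 3 vs Plan F — 25–2, Measure 3 advances.
Measure 3 survives the agenda.

Measure 3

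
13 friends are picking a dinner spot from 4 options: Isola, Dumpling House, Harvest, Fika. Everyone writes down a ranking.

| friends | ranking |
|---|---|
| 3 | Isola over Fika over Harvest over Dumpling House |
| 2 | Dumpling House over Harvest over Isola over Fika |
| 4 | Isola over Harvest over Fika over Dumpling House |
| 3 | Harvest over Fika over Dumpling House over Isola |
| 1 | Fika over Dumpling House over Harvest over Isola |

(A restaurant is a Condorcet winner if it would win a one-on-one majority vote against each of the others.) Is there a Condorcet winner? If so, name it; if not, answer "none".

Head-to-head results (13 friends):
Isola vs Dumpling House: 7 to 6, Isola.
Isola vs Harvest: 7 to 6, Isola.
Isola vs Fika: 3+2+4 = 9 for Isola, 4 for Fika — Isola by 9–4.
Dumpling House vs Harvest: 2+1 = 3 for Dumpling House, 10 for Harvest — Harvest by 10–3.
Dumpling House vs Fika: Dumpling House preferred on 2 ballots; Fika wins 11–2.
Harvest vs Fika: Harvest preferred on 2+4+3 = 9 ballots; Harvest wins 9–4.
Only Isola has no losses; Isola is the Condorcet winner.

Isola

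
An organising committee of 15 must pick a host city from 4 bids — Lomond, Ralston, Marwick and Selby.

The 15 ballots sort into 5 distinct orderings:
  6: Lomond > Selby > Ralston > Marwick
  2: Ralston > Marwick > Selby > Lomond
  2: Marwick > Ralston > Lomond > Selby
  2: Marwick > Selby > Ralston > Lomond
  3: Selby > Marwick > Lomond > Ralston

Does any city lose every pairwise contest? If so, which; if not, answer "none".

none

Pairwise majorities:
Lomond–Ralston: Lomond 9–6.
Lomond vs Marwick: 6 to 9, Marwick.
Lomond vs Selby: Lomond preferred on 6+2 = 8 ballots; Lomond wins 8–7.
Ralston vs Marwick: Ralston preferred on 6+2 = 8 ballots; Ralston wins 8–7.
Ralston vs Selby: Selby, 11–4.
Marwick vs Selby: Selby, 9–6.
Each city has at least one pairwise win (Lomond beats Ralston; Ralston beats Marwick; Marwick beats Lomond; Selby beats Ralston) — no Condorcet loser.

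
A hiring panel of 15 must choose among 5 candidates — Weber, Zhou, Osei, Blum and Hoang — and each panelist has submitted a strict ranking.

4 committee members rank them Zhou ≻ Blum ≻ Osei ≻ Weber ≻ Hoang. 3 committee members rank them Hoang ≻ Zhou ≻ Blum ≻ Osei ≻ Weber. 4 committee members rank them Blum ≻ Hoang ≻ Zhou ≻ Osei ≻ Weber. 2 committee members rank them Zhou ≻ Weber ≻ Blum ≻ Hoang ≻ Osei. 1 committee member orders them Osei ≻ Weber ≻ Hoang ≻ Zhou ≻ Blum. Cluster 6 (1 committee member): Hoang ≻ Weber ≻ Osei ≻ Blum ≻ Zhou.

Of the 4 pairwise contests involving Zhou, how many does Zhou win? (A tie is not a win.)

Zhou against each rival (15 committee members):
Zhou vs Weber: Zhou is ranked higher on 4+3+4+2 = 13 ballots, Weber on 2. Zhou wins 13–2.
Zhou vs Osei: Zhou is ranked higher on 4+3+4+2 = 13 ballots, Osei on 2. Zhou wins 13–2.
Zhou–Blum: Zhou 10–5.
Zhou vs Hoang: Zhou preferred on 4+2 = 6 ballots; Hoang wins 9–6.
Zhou beats Weber, Osei, Blum; loses to Hoang — 3 pairwise wins.

3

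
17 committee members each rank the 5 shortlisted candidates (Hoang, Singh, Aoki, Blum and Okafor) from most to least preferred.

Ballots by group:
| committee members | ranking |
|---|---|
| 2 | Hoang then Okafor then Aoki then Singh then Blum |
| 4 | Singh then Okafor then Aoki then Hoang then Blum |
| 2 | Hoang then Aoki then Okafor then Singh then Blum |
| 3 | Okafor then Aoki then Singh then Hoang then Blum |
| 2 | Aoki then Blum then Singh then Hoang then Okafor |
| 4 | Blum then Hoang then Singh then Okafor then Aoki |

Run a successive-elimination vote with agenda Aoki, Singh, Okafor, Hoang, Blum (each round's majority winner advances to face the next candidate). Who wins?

Round 1: Aoki vs Singh — 9–8, Aoki advances.
Round 2: Aoki vs Okafor — 4–13, Okafor advances.
Round 3: Okafor vs Hoang — 7–10, Hoang advances.
Round 4: Hoang vs Blum — 11–6, Hoang advances.
The agenda winner is Hoang.

Hoang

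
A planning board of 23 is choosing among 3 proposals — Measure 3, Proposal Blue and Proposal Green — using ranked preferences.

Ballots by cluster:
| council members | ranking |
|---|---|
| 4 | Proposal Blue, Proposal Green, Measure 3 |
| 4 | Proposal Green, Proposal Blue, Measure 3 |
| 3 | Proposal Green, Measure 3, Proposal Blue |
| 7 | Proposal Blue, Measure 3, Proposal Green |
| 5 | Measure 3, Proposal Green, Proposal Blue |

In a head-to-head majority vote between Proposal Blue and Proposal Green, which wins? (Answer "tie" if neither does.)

Ballots ranking Proposal Blue above Proposal Green: 4 + 7 = 11.
Ballots ranking Proposal Green above Proposal Blue: 23 − 11 = 12.
Proposal Green wins the head-to-head 12–11.

Proposal Green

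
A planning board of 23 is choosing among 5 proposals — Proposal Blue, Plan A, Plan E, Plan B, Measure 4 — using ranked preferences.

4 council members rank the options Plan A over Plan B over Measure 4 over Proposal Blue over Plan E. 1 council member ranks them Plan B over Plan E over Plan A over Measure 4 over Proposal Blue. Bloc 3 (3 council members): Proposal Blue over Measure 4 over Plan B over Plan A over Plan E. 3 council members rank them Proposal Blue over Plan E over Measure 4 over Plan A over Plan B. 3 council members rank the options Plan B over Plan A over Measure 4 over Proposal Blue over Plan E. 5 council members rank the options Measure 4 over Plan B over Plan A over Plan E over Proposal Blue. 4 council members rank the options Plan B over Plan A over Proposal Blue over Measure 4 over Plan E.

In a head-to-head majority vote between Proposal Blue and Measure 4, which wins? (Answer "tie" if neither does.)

Ballots ranking Proposal Blue above Measure 4: 3 + 3 + 4 = 10.
Ballots ranking Measure 4 above Proposal Blue: 23 − 10 = 13.
Measure 4 wins the head-to-head 13–10.

Measure 4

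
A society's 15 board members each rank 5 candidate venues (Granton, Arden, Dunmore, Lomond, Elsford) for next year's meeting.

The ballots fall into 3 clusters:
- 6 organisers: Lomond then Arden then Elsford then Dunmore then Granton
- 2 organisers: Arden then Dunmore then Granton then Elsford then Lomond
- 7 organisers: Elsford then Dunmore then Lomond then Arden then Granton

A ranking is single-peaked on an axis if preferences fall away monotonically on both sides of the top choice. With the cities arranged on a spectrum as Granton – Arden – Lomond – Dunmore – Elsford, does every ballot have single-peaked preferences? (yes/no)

Axis positions: Granton=1, Arden=2, Lomond=3, Dunmore=4, Elsford=5.
Cluster 1: ranking walks positions 3-2-5-4-1; Elsford is ranked above Dunmore even though Dunmore lies between Elsford and the peak Lomond on the axis — preferences dip and rise again. Not single-peaked.
Cluster 2: ranking walks positions 2-4-1-5-3; Dunmore is ranked above Lomond even though Lomond lies between Dunmore and the peak Arden on the axis — preferences dip and rise again. Not single-peaked.
Cluster 3 (peak Elsford at position 5): ranking walks positions 5-4-3-2-1, expanding outward from the peak — single-peaked.
Cluster 1 violates single-peakedness, so the profile is not single-peaked on this axis.

no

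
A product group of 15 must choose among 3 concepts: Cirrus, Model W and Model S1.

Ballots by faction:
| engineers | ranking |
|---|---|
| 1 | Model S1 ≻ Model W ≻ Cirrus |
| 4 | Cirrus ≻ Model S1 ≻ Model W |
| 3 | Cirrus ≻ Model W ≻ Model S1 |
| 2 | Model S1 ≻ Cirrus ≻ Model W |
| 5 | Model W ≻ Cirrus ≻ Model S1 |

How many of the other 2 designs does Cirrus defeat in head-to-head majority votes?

Cirrus against each rival (15 engineers):
Cirrus vs Model W: 9 to 6, Cirrus.
Cirrus vs Model S1: 12 to 3, Cirrus.
Cirrus beats Model W, Model S1 — 2 pairwise wins.

2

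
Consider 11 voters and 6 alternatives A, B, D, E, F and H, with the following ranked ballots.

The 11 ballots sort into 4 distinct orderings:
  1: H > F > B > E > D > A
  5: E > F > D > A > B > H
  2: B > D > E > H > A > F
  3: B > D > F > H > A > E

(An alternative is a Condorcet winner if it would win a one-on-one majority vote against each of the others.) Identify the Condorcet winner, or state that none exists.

Head-to-head results (11 voters):
A vs B: 5 for A, 6 for B — B by 6–5.
A vs D: A preferred on 0 ballots; D wins 11–0.
A vs E: 3 to 8, E.
A vs F: A preferred on 2 ballots; F wins 9–2.
A vs H: A preferred on 5 ballots; H wins 6–5.
B vs D: B preferred on 1+2+3 = 6 ballots; B wins 6–5.
B vs E: 6 to 5, B.
B vs F: 5 to 6, F.
B vs H: B is ranked higher on 5+2+3 = 10 ballots, H on 1. B wins 10–1.
D vs E: D is ranked higher on 2+3 = 5 ballots, E on 6. E wins 6–5.
D vs F: 2+3 = 5 for D, 6 for F — F by 6–5.
D vs H: D preferred on 5+2+3 = 10 ballots; D wins 10–1.
E vs F: 5+2 = 7 for E, 4 for F — E by 7–4.
E vs H: 5+2 = 7 for E, 4 for H — E by 7–4.
F vs H: F is ranked higher on 5+3 = 8 ballots, H on 3. F wins 8–3.
Every alternative loses at least once (A loses to B; B loses to F; D loses to B; E loses to B; F loses to E; H loses to B). The majority relation contains the cycle B → E → F → B, so there is no Condorcet winner.

none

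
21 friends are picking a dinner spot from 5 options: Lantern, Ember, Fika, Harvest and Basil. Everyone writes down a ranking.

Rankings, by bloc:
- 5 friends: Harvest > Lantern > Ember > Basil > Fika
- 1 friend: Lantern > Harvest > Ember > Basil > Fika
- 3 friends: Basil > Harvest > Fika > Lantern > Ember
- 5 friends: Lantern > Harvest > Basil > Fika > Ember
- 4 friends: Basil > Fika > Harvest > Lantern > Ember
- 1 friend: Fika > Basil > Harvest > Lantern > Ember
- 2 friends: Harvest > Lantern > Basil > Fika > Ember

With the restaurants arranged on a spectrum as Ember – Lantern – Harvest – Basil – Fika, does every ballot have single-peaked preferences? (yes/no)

Axis positions: Ember=1, Lantern=2, Harvest=3, Basil=4, Fika=5.
Bloc 1 (peak Harvest at position 3): ranking walks positions 3-2-1-4-5, expanding outward from the peak — single-peaked.
Bloc 2 (peak Lantern at position 2): ranking walks positions 2-3-1-4-5, expanding outward from the peak — single-peaked.
Bloc 3 (peak Basil at position 4): ranking walks positions 4-3-5-2-1, expanding outward from the peak — single-peaked.
Bloc 4 (peak Lantern at position 2): ranking walks positions 2-3-4-5-1, expanding outward from the peak — single-peaked.
Bloc 5 (peak Basil at position 4): ranking walks positions 4-5-3-2-1, expanding outward from the peak — single-peaked.
Bloc 6 (peak Fika at position 5): ranking walks positions 5-4-3-2-1, expanding outward from the peak — single-peaked.
Bloc 7 (peak Harvest at position 3): ranking walks positions 3-2-4-5-1, expanding outward from the peak — single-peaked.
Every ranking is single-peaked on this axis.

yes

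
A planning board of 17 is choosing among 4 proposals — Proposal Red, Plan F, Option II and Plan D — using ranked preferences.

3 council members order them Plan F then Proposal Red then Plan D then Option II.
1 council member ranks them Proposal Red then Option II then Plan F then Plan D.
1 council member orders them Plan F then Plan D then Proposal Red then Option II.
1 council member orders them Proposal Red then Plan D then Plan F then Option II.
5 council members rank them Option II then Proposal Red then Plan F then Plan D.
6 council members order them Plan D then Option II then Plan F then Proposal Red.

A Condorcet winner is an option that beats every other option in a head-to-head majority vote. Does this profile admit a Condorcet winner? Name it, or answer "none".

none

Check each pair by majority over 17 ballots:
Proposal Red–Plan F: Plan F 10–7.
Proposal Red vs Option II: Option II wins 11–6.
Proposal Red vs Plan D: Proposal Red wins 10–7.
Plan F vs Option II: Option II, 12–5.
Plan F vs Plan D: Plan F, 10–7.
Option II vs Plan D: Plan D, 11–6.
Every option loses at least once (Proposal Red loses to Plan F; Plan F loses to Option II; Option II loses to Plan D; Plan D loses to Proposal Red). The majority relation contains the cycle Proposal Red beats Plan D beats Option II beats Proposal Red, so there is no Condorcet winner.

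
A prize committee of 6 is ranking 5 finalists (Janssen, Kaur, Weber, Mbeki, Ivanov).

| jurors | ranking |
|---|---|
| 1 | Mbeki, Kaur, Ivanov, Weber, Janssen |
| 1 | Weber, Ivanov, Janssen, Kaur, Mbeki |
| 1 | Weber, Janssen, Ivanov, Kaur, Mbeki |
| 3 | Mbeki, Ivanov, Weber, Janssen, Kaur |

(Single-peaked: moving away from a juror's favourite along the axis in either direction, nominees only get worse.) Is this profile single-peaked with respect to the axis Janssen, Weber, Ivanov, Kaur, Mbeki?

Axis positions: Janssen=1, Weber=2, Ivanov=3, Kaur=4, Mbeki=5.
Faction 1 (peak Mbeki at position 5): ranking walks positions 5-4-3-2-1, expanding outward from the peak — single-peaked.
Faction 2 (peak Weber at position 2): ranking walks positions 2-3-1-4-5, expanding outward from the peak — single-peaked.
Faction 3 (peak Weber at position 2): ranking walks positions 2-1-3-4-5, expanding outward from the peak — single-peaked.
Faction 4: ranking walks positions 5-3-2-1-4; Ivanov is ranked above Kaur even though Kaur lies between Ivanov and the peak Mbeki on the axis — preferences dip and rise again. Not single-peaked.
Faction 4 violates single-peakedness, so the profile is not single-peaked on this axis.

no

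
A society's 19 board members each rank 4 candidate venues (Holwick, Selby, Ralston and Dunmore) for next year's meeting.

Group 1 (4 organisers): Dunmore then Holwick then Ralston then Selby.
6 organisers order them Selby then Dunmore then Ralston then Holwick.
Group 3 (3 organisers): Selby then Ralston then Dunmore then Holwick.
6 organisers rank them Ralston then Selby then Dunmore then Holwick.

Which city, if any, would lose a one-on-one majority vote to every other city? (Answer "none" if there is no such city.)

Head-to-head results (19 organisers):
Holwick vs Selby: Holwick is ranked higher on 4 ballots, Selby on 15. Selby wins 15–4.
Holwick vs Ralston: Holwick is ranked higher on 4 ballots, Ralston on 15. Ralston wins 15–4.
Holwick vs Dunmore: 0 to 19, Dunmore.
Selby vs Ralston: Selby is ranked higher on 6+3 = 9 ballots, Ralston on 10. Ralston wins 10–9.
Selby vs Dunmore: Selby wins 15–4.
Ralston vs Dunmore: 9 to 10, Dunmore.
Holwick is beaten in every head-to-head and is the Condorcet loser.

Holwick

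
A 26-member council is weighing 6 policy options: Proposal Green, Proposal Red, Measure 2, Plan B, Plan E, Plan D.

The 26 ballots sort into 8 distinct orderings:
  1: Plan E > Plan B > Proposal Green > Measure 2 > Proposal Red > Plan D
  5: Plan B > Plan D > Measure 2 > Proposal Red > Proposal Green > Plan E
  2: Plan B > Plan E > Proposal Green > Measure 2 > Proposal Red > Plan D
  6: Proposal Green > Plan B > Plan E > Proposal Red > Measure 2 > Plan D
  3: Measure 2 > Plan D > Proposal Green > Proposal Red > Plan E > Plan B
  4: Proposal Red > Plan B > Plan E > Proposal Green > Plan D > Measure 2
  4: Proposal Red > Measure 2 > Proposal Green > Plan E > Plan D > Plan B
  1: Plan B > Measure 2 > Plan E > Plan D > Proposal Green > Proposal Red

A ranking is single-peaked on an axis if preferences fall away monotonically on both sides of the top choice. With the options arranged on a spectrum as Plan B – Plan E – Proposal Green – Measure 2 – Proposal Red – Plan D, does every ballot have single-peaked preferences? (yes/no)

Axis positions: Plan B=1, Plan E=2, Proposal Green=3, Measure 2=4, Proposal Red=5, Plan D=6.
Group 1 (peak Plan E at position 2): ranking walks positions 2-1-3-4-5-6, expanding outward from the peak — single-peaked.
Group 2: ranking walks positions 1-6-4-5-3-2; Plan D is ranked above Plan E even though Plan E lies between Plan D and the peak Plan B on the axis — preferences dip and rise again. Not single-peaked.
Group 3 (peak Plan B at position 1): ranking walks positions 1-2-3-4-5-6, expanding outward from the peak — single-peaked.
Group 4: ranking walks positions 3-1-2-5-4-6; Plan B is ranked above Plan E even though Plan E lies between Plan B and the peak Proposal Green on the axis — preferences dip and rise again. Not single-peaked.
Group 5: ranking walks positions 4-6-3-5-2-1; Plan D is ranked above Proposal Red even though Proposal Red lies between Plan D and the peak Measure 2 on the axis — preferences dip and rise again. Not single-peaked.
Group 6: ranking walks positions 5-1-2-3-6-4; Plan B is ranked above Measure 2 even though Measure 2 lies between Plan B and the peak Proposal Red on the axis — preferences dip and rise again. Not single-peaked.
Group 7 (peak Proposal Red at position 5): ranking walks positions 5-4-3-2-6-1, expanding outward from the peak — single-peaked.
Group 8: ranking walks positions 1-4-2-6-3-5; Measure 2 is ranked above Plan E even though Plan E lies between Measure 2 and the peak Plan B on the axis — preferences dip and rise again. Not single-peaked.
Group 2 violates single-peakedness, so the profile is not single-peaked on this axis.

no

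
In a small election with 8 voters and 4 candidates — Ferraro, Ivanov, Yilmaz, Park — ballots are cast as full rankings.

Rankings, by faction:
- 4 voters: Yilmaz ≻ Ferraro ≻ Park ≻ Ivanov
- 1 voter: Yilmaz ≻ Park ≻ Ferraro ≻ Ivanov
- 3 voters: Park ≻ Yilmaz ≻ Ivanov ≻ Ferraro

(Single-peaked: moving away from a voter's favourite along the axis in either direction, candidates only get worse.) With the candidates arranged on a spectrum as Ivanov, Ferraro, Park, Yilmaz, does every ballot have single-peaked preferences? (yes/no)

no

Axis positions: Ivanov=1, Ferraro=2, Park=3, Yilmaz=4.
Faction 1: ranking walks positions 4-2-3-1; Ferraro is ranked above Park even though Park lies between Ferraro and the peak Yilmaz on the axis — preferences dip and rise again. Not single-peaked.
Faction 2 (peak Yilmaz at position 4): ranking walks positions 4-3-2-1, expanding outward from the peak — single-peaked.
Faction 3: ranking walks positions 3-4-1-2; Ivanov is ranked above Ferraro even though Ferraro lies between Ivanov and the peak Park on the axis — preferences dip and rise again. Not single-peaked.
Faction 1 violates single-peakedness, so the profile is not single-peaked on this axis.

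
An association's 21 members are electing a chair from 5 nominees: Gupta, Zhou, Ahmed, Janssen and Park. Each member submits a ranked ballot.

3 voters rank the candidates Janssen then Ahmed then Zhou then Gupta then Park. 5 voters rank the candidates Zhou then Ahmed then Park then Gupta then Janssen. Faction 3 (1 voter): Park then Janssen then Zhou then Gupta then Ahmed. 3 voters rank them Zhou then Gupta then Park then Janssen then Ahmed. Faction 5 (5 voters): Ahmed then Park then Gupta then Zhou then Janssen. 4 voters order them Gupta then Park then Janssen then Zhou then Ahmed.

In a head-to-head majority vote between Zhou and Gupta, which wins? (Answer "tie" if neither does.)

Zhou

Ballots ranking Zhou above Gupta: 3 + 5 + 1 + 3 = 12.
Ballots ranking Gupta above Zhou: 21 − 12 = 9.
Zhou wins the head-to-head 12–9.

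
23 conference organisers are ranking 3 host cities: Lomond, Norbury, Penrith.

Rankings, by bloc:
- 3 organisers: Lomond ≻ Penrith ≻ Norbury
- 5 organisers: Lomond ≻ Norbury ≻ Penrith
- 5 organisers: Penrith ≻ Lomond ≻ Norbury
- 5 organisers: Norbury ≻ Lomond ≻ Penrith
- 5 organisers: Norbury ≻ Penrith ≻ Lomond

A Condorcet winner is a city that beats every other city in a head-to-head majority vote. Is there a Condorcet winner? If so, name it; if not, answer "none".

Lomond

Head-to-head results (23 organisers):
Lomond vs Norbury: Lomond is ranked higher on 3+5+5 = 13 ballots, Norbury on 10. Lomond wins 13–10.
Lomond vs Penrith: 13 to 10, Lomond.
Norbury vs Penrith: 15 to 8, Norbury.
Lomond defeats every rival head-to-head and is the Condorcet winner.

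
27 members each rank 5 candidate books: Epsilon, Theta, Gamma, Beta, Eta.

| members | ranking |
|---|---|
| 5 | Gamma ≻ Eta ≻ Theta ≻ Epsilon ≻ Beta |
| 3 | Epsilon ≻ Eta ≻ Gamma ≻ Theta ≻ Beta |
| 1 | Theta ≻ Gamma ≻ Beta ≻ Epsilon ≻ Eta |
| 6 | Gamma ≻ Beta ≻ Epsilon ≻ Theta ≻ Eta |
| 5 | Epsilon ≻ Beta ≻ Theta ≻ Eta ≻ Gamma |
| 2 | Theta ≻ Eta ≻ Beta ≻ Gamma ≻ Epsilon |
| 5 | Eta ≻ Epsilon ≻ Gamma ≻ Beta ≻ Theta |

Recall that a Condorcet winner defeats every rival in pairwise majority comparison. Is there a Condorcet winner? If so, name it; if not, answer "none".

Pairwise majorities:
Epsilon–Theta: Epsilon 19–8.
Epsilon–Gamma: Gamma 14–13.
Epsilon vs Beta: Epsilon, 18–9.
Epsilon–Eta: Epsilon 15–12.
Theta–Gamma: Gamma 19–8.
Theta–Beta: Beta 16–11.
Theta vs Eta: Theta, 14–13.
Gamma vs Beta: Gamma wins 20–7.
Gamma–Eta: Eta 15–12.
Beta vs Eta: Eta, 15–12.
No book is unbeaten: Epsilon loses to Gamma; Theta loses to Epsilon; Gamma loses to Eta; Beta loses to Epsilon; Eta loses to Epsilon. In particular Epsilon beats Eta beats Gamma beats Epsilon is a majority cycle — no Condorcet winner exists.

none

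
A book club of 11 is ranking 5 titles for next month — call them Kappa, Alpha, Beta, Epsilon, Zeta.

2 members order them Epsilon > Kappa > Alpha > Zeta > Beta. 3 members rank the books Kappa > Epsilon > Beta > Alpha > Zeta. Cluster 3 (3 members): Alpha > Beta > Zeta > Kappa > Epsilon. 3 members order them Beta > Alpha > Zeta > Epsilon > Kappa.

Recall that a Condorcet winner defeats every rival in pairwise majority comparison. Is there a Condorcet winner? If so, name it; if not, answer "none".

Pairwise majorities:
Kappa vs Alpha: Kappa is ranked higher on 2+3 = 5 ballots, Alpha on 6. Alpha wins 6–5.
Kappa vs Beta: 2+3 = 5 for Kappa, 6 for Beta — Beta by 6–5.
Kappa vs Epsilon: Kappa is ranked higher on 3+3 = 6 ballots, Epsilon on 5. Kappa wins 6–5.
Kappa vs Zeta: Kappa preferred on 2+3 = 5 ballots; Zeta wins 6–5.
Alpha vs Beta: Alpha preferred on 2+3 = 5 ballots; Beta wins 6–5.
Alpha vs Epsilon: Alpha preferred on 3+3 = 6 ballots; Alpha wins 6–5.
Alpha vs Zeta: 11 to 0, Alpha.
Beta vs Epsilon: 6 to 5, Beta.
Beta vs Zeta: Beta preferred on 3+3+3 = 9 ballots; Beta wins 9–2.
Epsilon vs Zeta: Epsilon preferred on 2+3 = 5 ballots; Zeta wins 6–5.
Beta beats each of Kappa, Alpha, Epsilon, Zeta — Beta is the Condorcet winner.

Beta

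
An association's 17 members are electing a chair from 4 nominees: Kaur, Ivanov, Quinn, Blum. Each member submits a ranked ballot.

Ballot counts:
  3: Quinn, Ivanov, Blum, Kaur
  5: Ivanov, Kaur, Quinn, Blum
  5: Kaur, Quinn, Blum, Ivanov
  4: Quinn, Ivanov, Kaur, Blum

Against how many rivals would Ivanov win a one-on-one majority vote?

Ivanov against each rival (17 voters):
Ivanov vs Kaur: Ivanov wins 12–5.
Ivanov vs Quinn: Ivanov preferred on 5 ballots; Quinn wins 12–5.
Ivanov–Blum: Ivanov 12–5.
Ivanov beats Kaur, Blum; loses to Quinn — 2 pairwise wins.

2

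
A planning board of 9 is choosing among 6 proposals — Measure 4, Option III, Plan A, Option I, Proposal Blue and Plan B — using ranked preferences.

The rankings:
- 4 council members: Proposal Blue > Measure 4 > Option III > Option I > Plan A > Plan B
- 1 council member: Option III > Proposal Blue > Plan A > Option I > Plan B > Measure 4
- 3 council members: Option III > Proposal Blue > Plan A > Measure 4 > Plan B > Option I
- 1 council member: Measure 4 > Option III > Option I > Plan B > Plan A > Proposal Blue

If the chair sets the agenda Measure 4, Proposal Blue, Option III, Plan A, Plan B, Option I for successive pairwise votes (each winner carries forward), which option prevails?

Option III

Round 1: Measure 4 vs Proposal Blue — 1–8, Proposal Blue advances.
Round 2: Proposal Blue vs Option III — 4–5, Option III advances.
Round 3: Option III vs Plan A — 9–0, Option III advances.
Round 4: Option III vs Plan B — 9–0, Option III advances.
Round 5: Option III vs Option I — 9–0, Option III advances.
Option III survives the agenda.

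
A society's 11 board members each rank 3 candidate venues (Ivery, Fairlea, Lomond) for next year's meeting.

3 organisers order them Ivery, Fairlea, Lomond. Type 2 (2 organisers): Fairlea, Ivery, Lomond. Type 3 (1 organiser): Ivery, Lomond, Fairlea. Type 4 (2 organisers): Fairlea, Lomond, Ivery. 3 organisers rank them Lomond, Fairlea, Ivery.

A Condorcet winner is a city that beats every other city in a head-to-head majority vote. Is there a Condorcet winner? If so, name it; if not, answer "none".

Fairlea

Head-to-head results (11 organisers):
Ivery vs Fairlea: Ivery preferred on 3+1 = 4 ballots; Fairlea wins 7–4.
Ivery vs Lomond: Ivery preferred on 3+2+1 = 6 ballots; Ivery wins 6–5.
Fairlea–Lomond: Fairlea 7–4.
Fairlea defeats every rival head-to-head and is the Condorcet winner.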